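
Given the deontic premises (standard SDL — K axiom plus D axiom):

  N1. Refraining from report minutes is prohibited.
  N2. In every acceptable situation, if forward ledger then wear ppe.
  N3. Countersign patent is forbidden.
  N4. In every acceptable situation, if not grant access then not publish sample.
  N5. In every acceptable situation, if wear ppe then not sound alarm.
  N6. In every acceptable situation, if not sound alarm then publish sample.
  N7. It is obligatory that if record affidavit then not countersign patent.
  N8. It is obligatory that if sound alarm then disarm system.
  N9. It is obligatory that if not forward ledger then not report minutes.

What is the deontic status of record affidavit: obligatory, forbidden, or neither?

Premise 7 is O(record_affidavit → ¬countersign_patent); even if O(¬countersign_patent) held, inferring O(record_affidavit) would be affirming the consequent — invalid.
No premise or chain of K-axiom applications forces O(record_affidavit), and none forces O(¬record_affidavit). So record_affidavit is neither obligatory nor forbidden under these norms.

Neither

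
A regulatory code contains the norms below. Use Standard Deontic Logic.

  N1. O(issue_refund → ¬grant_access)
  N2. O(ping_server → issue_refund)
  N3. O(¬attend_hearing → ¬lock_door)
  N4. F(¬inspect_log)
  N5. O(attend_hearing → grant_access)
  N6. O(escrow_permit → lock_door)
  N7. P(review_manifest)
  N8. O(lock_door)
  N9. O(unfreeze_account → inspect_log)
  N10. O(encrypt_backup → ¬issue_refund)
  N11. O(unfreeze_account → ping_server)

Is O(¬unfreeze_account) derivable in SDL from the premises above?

From premise 8 we have O(lock_door).
Premise 3 is O(¬attend_hearing → ¬lock_door); contrapositively O(lock_door → attend_hearing). Since O(lock_door) holds, K gives O(attend_hearing).
With premise 5, O(attend_hearing → grant_access), the K-axiom yields O(grant_access).
Premise 1 is O(issue_refund → ¬grant_access); contrapositively O(grant_access → ¬issue_refund). Since O(grant_access) holds, K gives O(¬issue_refund).
Premise 2 is O(ping_server → issue_refund); contrapositively O(¬issue_refund → ¬ping_server). Since O(¬issue_refund) holds, K gives O(¬ping_server).
The contrapositive of premise 11 (O(unfreeze_account → ping_server)) is O(¬ping_server → ¬unfreeze_account), and O(¬ping_server) is already established, so O(¬unfreeze_account).
Premises 4, 6, 7, 9, 10 do not contribute to this derivation.
So O(¬unfreeze_account) follows.

Yes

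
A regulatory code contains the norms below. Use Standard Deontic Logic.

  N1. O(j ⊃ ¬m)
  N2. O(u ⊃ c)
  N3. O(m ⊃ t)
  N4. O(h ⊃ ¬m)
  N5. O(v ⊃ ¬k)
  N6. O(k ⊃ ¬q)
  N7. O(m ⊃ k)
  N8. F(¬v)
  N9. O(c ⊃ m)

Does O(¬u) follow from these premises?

Yes

Premise 8, F(¬v), is equivalent to O(v).
Premise 5 is O(v ⊃ ¬k); since O(v), deontic closure gives O(¬k).
Premise 7, O(m ⊃ k), contraposes to O(¬k ⊃ ¬m); with O(¬k) we get O(¬m).
Premise 9, O(c ⊃ m), contraposes to O(¬m ⊃ ¬c); with O(¬m) we get O(¬c).
Premise 2, O(u ⊃ c), contraposes to O(¬c ⊃ ¬u); with O(¬c) we get O(¬u).
Premises 1, 3, 4, 6 do not contribute to this derivation.
So O(¬u) follows.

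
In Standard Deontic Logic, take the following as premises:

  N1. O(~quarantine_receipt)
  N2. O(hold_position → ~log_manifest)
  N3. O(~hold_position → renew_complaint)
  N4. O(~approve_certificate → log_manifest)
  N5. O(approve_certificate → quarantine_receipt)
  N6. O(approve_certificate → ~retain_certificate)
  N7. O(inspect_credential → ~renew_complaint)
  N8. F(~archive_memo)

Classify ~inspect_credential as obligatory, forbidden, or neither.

Obligatory

Premise 1 gives O(~quarantine_receipt).
The contrapositive of premise 5 (O(approve_certificate → quarantine_receipt)) is O(~quarantine_receipt → ~approve_certificate), and O(~quarantine_receipt) is already established, so O(~approve_certificate).
Premise 4 is O(~approve_certificate → log_manifest); since O(~approve_certificate), deontic closure gives O(log_manifest).
Premise 2 is O(hold_position → ~log_manifest); contrapositively O(log_manifest → ~hold_position). Since O(log_manifest) holds, K gives O(~hold_position).
Premise 3 is O(~hold_position → renew_complaint); since O(~hold_position), deontic closure gives O(renew_complaint).
The contrapositive of premise 7 (O(inspect_credential → ~renew_complaint)) is O(renew_complaint → ~inspect_credential), and O(renew_complaint) is already established, so O(~inspect_credential).
Premises 6, 8 do not contribute to this derivation.
Hence ~inspect_credential is obligatory.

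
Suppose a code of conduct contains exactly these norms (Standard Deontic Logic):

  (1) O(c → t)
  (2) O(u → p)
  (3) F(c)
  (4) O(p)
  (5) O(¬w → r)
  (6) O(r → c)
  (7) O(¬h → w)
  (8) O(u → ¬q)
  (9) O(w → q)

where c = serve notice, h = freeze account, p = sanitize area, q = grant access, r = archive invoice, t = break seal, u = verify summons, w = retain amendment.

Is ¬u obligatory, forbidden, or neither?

F(c) at premise 3 means O(¬c).
Premise 6, O(r → c), contraposes to O(¬c → ¬r); with O(¬c) we get O(¬r).
Premise 5 is O(¬w → r); contrapositively O(¬r → w). Since O(¬r) holds, K gives O(w).
With premise 9, O(w → q), the K-axiom yields O(q).
Premise 8, O(u → ¬q), contraposes to O(q → ¬u); with O(q) we get O(¬u).
Premises 1, 2, 4, 7 do not contribute to this derivation.
Hence ¬u is obligatory.

Obligatory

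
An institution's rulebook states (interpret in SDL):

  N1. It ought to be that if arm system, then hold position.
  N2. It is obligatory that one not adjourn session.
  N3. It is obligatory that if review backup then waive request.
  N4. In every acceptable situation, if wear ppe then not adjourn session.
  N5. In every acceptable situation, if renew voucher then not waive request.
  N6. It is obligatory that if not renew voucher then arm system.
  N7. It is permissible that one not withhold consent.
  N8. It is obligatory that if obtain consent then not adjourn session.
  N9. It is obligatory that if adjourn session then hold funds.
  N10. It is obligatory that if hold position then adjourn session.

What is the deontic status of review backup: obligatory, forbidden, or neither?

Forbidden

Premise 2 states O(¬adjourn_session) outright.
Premise 10, O(hold_position → adjourn_session), contraposes to O(¬adjourn_session → ¬hold_position); with O(¬adjourn_session) we get O(¬hold_position).
The contrapositive of premise 1 (O(arm_system → hold_position)) is O(¬hold_position → ¬arm_system), and O(¬hold_position) is already established, so O(¬arm_system).
The contrapositive of premise 6 (O(¬renew_voucher → arm_system)) is O(¬arm_system → renew_voucher), and O(¬arm_system) is already established, so O(renew_voucher).
Premise 5 is O(renew_voucher → ¬waive_request); since O(renew_voucher), deontic closure gives O(¬waive_request).
Premise 3, O(review_backup → waive_request), contraposes to O(¬waive_request → ¬review_backup); with O(¬waive_request) we get O(¬review_backup).
Premises 4, 7, 8, 9 do not contribute to this derivation.
Thus O(¬review_backup), which is F(review_backup): review_backup is forbidden.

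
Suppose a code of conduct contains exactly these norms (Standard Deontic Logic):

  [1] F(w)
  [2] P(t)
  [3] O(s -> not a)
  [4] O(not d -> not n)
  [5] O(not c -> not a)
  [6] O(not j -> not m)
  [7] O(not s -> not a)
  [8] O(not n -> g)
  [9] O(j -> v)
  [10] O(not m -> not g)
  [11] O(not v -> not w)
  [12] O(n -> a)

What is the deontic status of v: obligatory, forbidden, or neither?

Premises 7 and 3 cover both cases: O(not s -> not a) and O(s -> not a). Since not s ∨ s is a tautology, O(not a) follows.
Premise 12, O(n -> a), contraposes to O(not a -> not n); with O(not a) we get O(not n).
Applying K to premise 8 (O(not n -> g)) and O(not n) yields O(g).
Premise 10, O(not m -> not g), contraposes to O(g -> m); with O(g) we get O(m).
Premise 6 is O(not j -> not m); contrapositively O(m -> j). Since O(m) holds, K gives O(j).
From O(j) and premise 9, O(j -> v), we obtain O(v).
Premises 1, 2, 4, 5, 11 do not contribute to this derivation.
Hence v is obligatory.

Obligatory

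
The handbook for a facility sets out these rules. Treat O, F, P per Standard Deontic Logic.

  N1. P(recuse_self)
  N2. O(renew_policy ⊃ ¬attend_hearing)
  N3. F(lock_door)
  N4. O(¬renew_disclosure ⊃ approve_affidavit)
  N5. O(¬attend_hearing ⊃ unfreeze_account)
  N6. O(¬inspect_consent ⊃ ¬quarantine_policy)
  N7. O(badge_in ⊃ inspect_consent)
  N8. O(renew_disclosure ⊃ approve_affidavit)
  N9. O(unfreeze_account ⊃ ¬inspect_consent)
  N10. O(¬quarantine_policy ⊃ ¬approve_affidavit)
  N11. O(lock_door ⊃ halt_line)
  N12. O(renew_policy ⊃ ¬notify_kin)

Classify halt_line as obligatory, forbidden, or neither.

Neither

Premise 11 is O(lock_door ⊃ halt_line), but O(lock_door) is not derivable from the premises, so it does not yield O(halt_line).
No premise or chain of K-axiom applications forces O(halt_line), and none forces O(¬halt_line). So halt_line is neither obligatory nor forbidden under these norms.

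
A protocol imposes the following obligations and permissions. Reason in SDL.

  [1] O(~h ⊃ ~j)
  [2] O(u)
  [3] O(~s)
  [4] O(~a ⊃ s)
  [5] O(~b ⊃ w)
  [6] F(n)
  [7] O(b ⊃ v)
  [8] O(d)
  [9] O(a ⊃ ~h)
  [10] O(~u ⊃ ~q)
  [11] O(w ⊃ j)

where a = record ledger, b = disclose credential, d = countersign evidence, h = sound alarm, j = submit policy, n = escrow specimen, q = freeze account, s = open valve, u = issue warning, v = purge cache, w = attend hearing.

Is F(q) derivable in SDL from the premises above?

Premise 10 is O(~u ⊃ ~q), but O(~u) is not derivable from the premises, so it does not yield O(~q).
No other premise forces O(~q). An ideal world satisfying every premise can still have q true, so F(q) is not derivable.

No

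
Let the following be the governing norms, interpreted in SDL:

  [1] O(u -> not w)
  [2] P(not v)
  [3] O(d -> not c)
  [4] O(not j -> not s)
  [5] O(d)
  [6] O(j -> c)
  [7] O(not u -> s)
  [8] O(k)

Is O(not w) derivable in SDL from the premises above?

Yes

Premise 5 gives O(d).
From O(d) and premise 3, O(d -> not c), we obtain O(not c).
The contrapositive of premise 6 (O(j -> c)) is O(not c -> not j), and O(not c) is already established, so O(not j).
Premise 4 is O(not j -> not s); since O(not j), deontic closure gives O(not s).
Premise 7 is O(not u -> s); contrapositively O(not s -> u). Since O(not s) holds, K gives O(u).
Applying K to premise 1 (O(u -> not w)) and O(u) yields O(not w).
Premises 2, 8 do not contribute to this derivation.
So O(not w) follows.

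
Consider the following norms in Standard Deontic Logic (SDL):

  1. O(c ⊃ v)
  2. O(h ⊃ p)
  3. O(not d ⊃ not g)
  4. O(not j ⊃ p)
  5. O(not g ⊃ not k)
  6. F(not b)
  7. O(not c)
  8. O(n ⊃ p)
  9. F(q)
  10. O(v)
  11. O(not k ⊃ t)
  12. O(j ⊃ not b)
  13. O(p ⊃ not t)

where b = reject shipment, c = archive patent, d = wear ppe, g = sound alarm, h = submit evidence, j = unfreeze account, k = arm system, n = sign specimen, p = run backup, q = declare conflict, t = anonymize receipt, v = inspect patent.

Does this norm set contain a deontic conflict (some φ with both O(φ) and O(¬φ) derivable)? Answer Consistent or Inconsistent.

Premise 1 is O(c ⊃ v); even if O(v) held, inferring O(c) would be affirming the consequent — invalid.
So O(c) is not derivable, and the apparent clash with O(not c) does not arise.
A world satisfying every obligation exists (e.g. b=true, c=false, d=true, g=true, h=false, j=false, k=true, n=false, p=true, q=false, t=false, v=true); no atom is both obligatory and forbidden, so the set is consistent.

Consistent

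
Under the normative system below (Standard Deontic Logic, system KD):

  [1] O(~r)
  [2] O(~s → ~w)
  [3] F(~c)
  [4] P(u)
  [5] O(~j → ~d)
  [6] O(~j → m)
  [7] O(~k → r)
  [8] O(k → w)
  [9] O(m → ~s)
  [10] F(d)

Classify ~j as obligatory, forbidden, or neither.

Forbidden

Premise 1 gives O(~r).
Premise 7 is O(~k → r); contrapositively O(~r → k). Since O(~r) holds, K gives O(k).
Applying K to premise 8 (O(k → w)) and O(k) yields O(w).
Premise 2 is O(~s → ~w); contrapositively O(w → s). Since O(w) holds, K gives O(s).
Premise 9 is O(m → ~s); contrapositively O(s → ~m). Since O(s) holds, K gives O(~m).
Premise 6 is O(~j → m); contrapositively O(~m → j). Since O(~m) holds, K gives O(j).
Premises 3, 4, 5, 10 do not contribute to this derivation.
Thus O(j), which is F(~j): ~j is forbidden.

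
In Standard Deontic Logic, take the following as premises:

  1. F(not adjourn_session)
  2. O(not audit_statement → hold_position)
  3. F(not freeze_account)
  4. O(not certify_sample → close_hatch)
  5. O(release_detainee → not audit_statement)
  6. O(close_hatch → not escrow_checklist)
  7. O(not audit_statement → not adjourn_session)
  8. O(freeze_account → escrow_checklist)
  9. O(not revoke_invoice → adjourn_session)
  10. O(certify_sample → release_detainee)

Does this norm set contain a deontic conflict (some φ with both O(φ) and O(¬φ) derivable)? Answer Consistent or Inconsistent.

F(not adjourn_session) at premise 1 means O(adjourn_session).
Premise 7, O(not audit_statement → not adjourn_session), contraposes to O(adjourn_session → audit_statement); with O(adjourn_session) we get O(audit_statement).
Premise 5, O(release_detainee → not audit_statement), contraposes to O(audit_statement → not release_detainee); with O(audit_statement) we get O(not release_detainee).
Premise 10, O(certify_sample → release_detainee), contraposes to O(not release_detainee → not certify_sample); with O(not release_detainee) we get O(not certify_sample).
From O(not certify_sample) and premise 4, O(not certify_sample → close_hatch), we obtain O(close_hatch).
Premise 6 is O(close_hatch → not escrow_checklist); since O(close_hatch), deontic closure gives O(not escrow_checklist).
Premise 8 is O(freeze_account → escrow_checklist); contrapositively O(not escrow_checklist → not freeze_account). Since O(not escrow_checklist) holds, K gives O(not freeze_account).
However, F(not freeze_account) at premise 3 amounts to O(freeze_account).
We now have both O(not freeze_account) and O(freeze_account) — freeze_account is simultaneously obligatory and forbidden, violating the D-axiom.

Inconsistent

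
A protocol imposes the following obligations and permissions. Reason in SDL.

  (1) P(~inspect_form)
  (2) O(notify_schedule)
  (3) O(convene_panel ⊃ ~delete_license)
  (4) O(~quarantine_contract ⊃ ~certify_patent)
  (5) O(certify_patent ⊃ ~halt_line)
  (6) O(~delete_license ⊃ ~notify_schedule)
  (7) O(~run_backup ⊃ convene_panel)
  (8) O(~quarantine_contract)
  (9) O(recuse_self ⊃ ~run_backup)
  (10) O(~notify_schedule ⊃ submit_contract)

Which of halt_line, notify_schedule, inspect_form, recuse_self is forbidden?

recuse_self

Premise 2 states O(notify_schedule) outright.
Premise 6, O(~delete_license ⊃ ~notify_schedule), contraposes to O(notify_schedule ⊃ delete_license); with O(notify_schedule) we get O(delete_license).
Premise 3, O(convene_panel ⊃ ~delete_license), contraposes to O(delete_license ⊃ ~convene_panel); with O(delete_license) we get O(~convene_panel).
Premise 7, O(~run_backup ⊃ convene_panel), contraposes to O(~convene_panel ⊃ run_backup); with O(~convene_panel) we get O(run_backup).
The contrapositive of premise 9 (O(recuse_self ⊃ ~run_backup)) is O(run_backup ⊃ ~recuse_self), and O(run_backup) is already established, so O(~recuse_self).
So O(~recuse_self) holds, i.e. recuse_self is forbidden. None of the other listed options is forbidden under the premises.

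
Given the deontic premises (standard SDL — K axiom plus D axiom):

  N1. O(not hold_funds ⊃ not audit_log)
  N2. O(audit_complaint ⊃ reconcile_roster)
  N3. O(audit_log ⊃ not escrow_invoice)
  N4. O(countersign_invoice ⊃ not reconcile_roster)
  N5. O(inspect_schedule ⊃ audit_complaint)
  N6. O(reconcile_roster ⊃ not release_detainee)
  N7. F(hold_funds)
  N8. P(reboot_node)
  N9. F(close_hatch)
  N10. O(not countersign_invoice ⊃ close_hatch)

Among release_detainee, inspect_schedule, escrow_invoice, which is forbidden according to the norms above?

inspect_schedule

F(close_hatch) at premise 9 means O(not close_hatch).
The contrapositive of premise 10 (O(not countersign_invoice ⊃ close_hatch)) is O(not close_hatch ⊃ countersign_invoice), and O(not close_hatch) is already established, so O(countersign_invoice).
Applying K to premise 4 (O(countersign_invoice ⊃ not reconcile_roster)) and O(countersign_invoice) yields O(not reconcile_roster).
Premise 2 is O(audit_complaint ⊃ reconcile_roster); contrapositively O(not reconcile_roster ⊃ not audit_complaint). Since O(not reconcile_roster) holds, K gives O(not audit_complaint).
Premise 5 is O(inspect_schedule ⊃ audit_complaint); contrapositively O(not audit_complaint ⊃ not inspect_schedule). Since O(not audit_complaint) holds, K gives O(not inspect_schedule).
So O(not inspect_schedule) holds, i.e. inspect_schedule is forbidden. None of the other listed options is forbidden under the premises.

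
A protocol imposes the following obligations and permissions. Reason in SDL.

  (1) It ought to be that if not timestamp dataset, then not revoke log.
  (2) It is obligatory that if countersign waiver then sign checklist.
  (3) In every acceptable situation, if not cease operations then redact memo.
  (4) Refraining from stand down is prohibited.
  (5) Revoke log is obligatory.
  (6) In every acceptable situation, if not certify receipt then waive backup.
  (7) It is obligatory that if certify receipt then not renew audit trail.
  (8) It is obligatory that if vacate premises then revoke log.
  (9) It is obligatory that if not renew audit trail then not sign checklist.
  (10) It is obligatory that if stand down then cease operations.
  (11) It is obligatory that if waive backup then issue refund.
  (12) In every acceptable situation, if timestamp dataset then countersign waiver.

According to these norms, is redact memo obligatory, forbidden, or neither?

Neither

Premise 3 is O(¬cease_operations → redact_memo), but O(¬cease_operations) is not derivable from the premises, so it does not yield O(redact_memo).
No premise or chain of K-axiom applications forces O(redact_memo), and none forces O(¬redact_memo). So redact_memo is neither obligatory nor forbidden under these norms.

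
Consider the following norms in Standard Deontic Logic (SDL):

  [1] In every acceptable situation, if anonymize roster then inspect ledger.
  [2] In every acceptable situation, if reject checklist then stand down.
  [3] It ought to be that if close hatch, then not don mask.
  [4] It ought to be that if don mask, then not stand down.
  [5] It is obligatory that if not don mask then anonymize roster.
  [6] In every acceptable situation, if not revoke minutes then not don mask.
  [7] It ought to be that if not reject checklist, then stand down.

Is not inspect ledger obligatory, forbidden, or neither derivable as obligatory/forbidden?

Premises 7 and 2 cover both cases: O(¬reject_checklist → stand_down) and O(reject_checklist → stand_down). Since ¬reject_checklist ∨ reject_checklist is a tautology, O(stand_down) follows.
Premise 4 is O(don_mask → ¬stand_down); contrapositively O(stand_down → ¬don_mask). Since O(stand_down) holds, K gives O(¬don_mask).
Premise 5 is O(¬don_mask → anonymize_roster); since O(¬don_mask), deontic closure gives O(anonymize_roster).
With premise 1, O(anonymize_roster → inspect_ledger), the K-axiom yields O(inspect_ledger).
Premises 3, 6 do not contribute to this derivation.
Thus O(inspect_ledger), which is F(¬inspect_ledger): ¬inspect_ledger is forbidden.

Forbidden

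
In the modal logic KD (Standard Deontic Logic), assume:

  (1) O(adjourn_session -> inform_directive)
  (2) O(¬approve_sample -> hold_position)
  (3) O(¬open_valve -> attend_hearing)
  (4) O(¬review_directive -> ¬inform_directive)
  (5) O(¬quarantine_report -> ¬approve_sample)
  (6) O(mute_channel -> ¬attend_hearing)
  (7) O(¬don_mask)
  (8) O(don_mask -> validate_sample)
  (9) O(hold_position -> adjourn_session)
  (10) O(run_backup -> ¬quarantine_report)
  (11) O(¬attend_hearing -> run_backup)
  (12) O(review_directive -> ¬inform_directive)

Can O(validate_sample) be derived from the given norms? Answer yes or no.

No

Premise 8 is O(don_mask -> validate_sample), but O(don_mask) is not derivable from the premises, so it does not yield O(validate_sample).
No other premise forces O(validate_sample). An ideal world satisfying every premise can still have validate_sample false, so O(validate_sample) is not derivable.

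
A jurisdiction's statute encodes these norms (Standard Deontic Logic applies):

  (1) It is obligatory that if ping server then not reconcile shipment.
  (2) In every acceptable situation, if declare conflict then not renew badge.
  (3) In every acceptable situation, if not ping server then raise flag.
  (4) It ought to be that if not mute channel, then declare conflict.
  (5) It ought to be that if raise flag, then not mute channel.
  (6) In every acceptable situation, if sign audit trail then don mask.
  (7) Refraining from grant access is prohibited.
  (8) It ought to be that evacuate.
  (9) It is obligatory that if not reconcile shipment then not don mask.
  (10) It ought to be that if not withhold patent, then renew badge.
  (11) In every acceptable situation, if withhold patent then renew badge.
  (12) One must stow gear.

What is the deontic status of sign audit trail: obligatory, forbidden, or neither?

By case analysis on withhold_patent: premise 11 gives O(withhold_patent → renew_badge) and premise 10 gives O(¬withhold_patent → renew_badge), so O(renew_badge) either way.
Premise 2 is O(declare_conflict → ¬renew_badge); contrapositively O(renew_badge → ¬declare_conflict). Since O(renew_badge) holds, K gives O(¬declare_conflict).
Premise 4, O(¬mute_channel → declare_conflict), contraposes to O(¬declare_conflict → mute_channel); with O(¬declare_conflict) we get O(mute_channel).
Premise 5 is O(raise_flag → ¬mute_channel); contrapositively O(mute_channel → ¬raise_flag). Since O(mute_channel) holds, K gives O(¬raise_flag).
The contrapositive of premise 3 (O(¬ping_server → raise_flag)) is O(¬raise_flag → ping_server), and O(¬raise_flag) is already established, so O(ping_server).
From O(ping_server) and premise 1, O(ping_server → ¬reconcile_shipment), we obtain O(¬reconcile_shipment).
Premise 9 is O(¬reconcile_shipment → ¬don_mask); since O(¬reconcile_shipment), deontic closure gives O(¬don_mask).
Premise 6, O(sign_audit_trail → don_mask), contraposes to O(¬don_mask → ¬sign_audit_trail); with O(¬don_mask) we get O(¬sign_audit_trail).
Premises 7, 8, 12 do not contribute to this derivation.
Thus O(¬sign_audit_trail), which is F(sign_audit_trail): sign_audit_trail is forbidden.

Forbidden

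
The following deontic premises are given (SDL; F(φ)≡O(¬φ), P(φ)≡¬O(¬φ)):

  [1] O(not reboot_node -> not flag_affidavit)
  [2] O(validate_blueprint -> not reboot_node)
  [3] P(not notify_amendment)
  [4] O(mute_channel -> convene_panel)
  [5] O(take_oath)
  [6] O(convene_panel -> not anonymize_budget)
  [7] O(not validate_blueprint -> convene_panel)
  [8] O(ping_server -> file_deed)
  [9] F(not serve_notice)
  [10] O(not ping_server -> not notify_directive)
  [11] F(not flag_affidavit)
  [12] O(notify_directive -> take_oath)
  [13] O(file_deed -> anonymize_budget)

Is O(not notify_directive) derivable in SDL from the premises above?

Premise 11, F(not flag_affidavit), is equivalent to O(flag_affidavit).
Premise 1, O(not reboot_node -> not flag_affidavit), contraposes to O(flag_affidavit -> reboot_node); with O(flag_affidavit) we get O(reboot_node).
Premise 2 is O(validate_blueprint -> not reboot_node); contrapositively O(reboot_node -> not validate_blueprint). Since O(reboot_node) holds, K gives O(not validate_blueprint).
With premise 7, O(not validate_blueprint -> convene_panel), the K-axiom yields O(convene_panel).
Applying K to premise 6 (O(convene_panel -> not anonymize_budget)) and O(convene_panel) yields O(not anonymize_budget).
Premise 13, O(file_deed -> anonymize_budget), contraposes to O(not anonymize_budget -> not file_deed); with O(not anonymize_budget) we get O(not file_deed).
Premise 8, O(ping_server -> file_deed), contraposes to O(not file_deed -> not ping_server); with O(not file_deed) we get O(not ping_server).
Premise 10 is O(not ping_server -> not notify_directive); since O(not ping_server), deontic closure gives O(not notify_directive).
Premises 3, 4, 5, 9, 12 do not contribute to this derivation.
So O(not notify_directive) follows.

Yes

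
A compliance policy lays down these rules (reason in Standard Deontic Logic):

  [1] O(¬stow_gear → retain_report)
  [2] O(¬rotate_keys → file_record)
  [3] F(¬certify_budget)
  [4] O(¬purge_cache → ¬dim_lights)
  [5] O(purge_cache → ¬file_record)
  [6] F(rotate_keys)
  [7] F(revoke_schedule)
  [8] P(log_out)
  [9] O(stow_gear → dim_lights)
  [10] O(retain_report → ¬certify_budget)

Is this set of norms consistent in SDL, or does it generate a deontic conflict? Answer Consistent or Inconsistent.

Inconsistent

Premise 3, F(¬certify_budget), is equivalent to O(certify_budget).
The contrapositive of premise 10 (O(retain_report → ¬certify_budget)) is O(certify_budget → ¬retain_report), and O(certify_budget) is already established, so O(¬retain_report).
The contrapositive of premise 1 (O(¬stow_gear → retain_report)) is O(¬retain_report → stow_gear), and O(¬retain_report) is already established, so O(stow_gear).
Premise 9 is O(stow_gear → dim_lights); since O(stow_gear), deontic closure gives O(dim_lights).
The contrapositive of premise 4 (O(¬purge_cache → ¬dim_lights)) is O(dim_lights → purge_cache), and O(dim_lights) is already established, so O(purge_cache).
Premise 5 is O(purge_cache → ¬file_record); since O(purge_cache), deontic closure gives O(¬file_record).
Premise 2, O(¬rotate_keys → file_record), contraposes to O(¬file_record → rotate_keys); with O(¬file_record) we get O(rotate_keys).
But premise 6, F(rotate_keys), means O(¬rotate_keys).
We now have both O(rotate_keys) and O(¬rotate_keys) — rotate_keys is simultaneously obligatory and forbidden, violating the D-axiom.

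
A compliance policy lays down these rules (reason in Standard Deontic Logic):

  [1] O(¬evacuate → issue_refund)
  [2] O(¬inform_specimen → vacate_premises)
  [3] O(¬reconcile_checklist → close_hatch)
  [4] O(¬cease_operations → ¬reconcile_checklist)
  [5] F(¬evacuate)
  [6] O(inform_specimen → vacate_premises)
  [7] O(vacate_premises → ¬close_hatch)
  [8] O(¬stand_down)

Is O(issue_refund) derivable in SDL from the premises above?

Premise 1 is O(¬evacuate → issue_refund), but O(¬evacuate) is not derivable from the premises, so it does not yield O(issue_refund).
No other premise forces O(issue_refund). An ideal world satisfying every premise can still have issue_refund false, so O(issue_refund) is not derivable.

No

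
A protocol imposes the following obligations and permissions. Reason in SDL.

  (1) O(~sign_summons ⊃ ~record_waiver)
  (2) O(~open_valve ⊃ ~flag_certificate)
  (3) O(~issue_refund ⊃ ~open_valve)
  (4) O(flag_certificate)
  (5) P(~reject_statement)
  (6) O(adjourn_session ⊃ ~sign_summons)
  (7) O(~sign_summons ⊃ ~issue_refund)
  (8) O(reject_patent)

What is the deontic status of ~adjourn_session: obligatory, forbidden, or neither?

Obligatory

Premise 4 gives O(flag_certificate).
Premise 2 is O(~open_valve ⊃ ~flag_certificate); contrapositively O(flag_certificate ⊃ open_valve). Since O(flag_certificate) holds, K gives O(open_valve).
Premise 3, O(~issue_refund ⊃ ~open_valve), contraposes to O(open_valve ⊃ issue_refund); with O(open_valve) we get O(issue_refund).
Premise 7 is O(~sign_summons ⊃ ~issue_refund); contrapositively O(issue_refund ⊃ sign_summons). Since O(issue_refund) holds, K gives O(sign_summons).
Premise 6, O(adjourn_session ⊃ ~sign_summons), contraposes to O(sign_summons ⊃ ~adjourn_session); with O(sign_summons) we get O(~adjourn_session).
Premises 1, 5, 8 do not contribute to this derivation.
Hence ~adjourn_session is obligatory.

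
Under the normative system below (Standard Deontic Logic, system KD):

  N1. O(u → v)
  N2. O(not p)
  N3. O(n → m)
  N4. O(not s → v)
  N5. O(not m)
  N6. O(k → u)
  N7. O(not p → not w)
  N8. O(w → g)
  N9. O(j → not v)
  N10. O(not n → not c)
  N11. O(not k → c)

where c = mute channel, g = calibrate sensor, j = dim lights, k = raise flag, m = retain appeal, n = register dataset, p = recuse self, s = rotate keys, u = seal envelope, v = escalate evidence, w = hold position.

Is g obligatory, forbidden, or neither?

Premise 8 is O(w → g), but O(w) is not derivable from the premises, so it does not yield O(g).
No premise or chain of K-axiom applications forces O(g), and none forces O(not g). So g is neither obligatory nor forbidden under these norms.

Neither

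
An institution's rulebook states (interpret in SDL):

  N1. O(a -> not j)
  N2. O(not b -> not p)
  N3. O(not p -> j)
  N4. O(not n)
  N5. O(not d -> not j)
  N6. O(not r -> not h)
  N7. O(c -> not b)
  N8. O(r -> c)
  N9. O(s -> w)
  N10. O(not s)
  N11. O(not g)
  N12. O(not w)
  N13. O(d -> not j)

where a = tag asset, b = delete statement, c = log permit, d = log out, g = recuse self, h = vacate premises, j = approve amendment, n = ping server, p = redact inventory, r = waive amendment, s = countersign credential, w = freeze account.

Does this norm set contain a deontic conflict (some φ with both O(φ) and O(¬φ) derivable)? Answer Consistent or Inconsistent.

Premise 9 is O(s -> w), but O(s) is not derivable from the premises, so it does not yield O(w).
So O(w) is not derivable, and the apparent clash with O(not w) does not arise.
A world satisfying every obligation exists (e.g. a=false, b=true, c=false, d=false, g=false, h=false, j=false, n=false, p=true, r=false, s=false, w=false); no atom is both obligatory and forbidden, so the set is consistent.

Consistent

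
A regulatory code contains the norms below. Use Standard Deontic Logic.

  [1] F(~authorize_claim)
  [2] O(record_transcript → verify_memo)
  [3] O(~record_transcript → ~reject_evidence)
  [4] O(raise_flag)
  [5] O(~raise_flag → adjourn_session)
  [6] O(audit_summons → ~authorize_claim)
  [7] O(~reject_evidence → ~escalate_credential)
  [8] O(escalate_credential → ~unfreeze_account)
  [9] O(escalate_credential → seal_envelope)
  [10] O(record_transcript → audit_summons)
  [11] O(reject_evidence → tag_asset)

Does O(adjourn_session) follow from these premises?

No

Premise 5 is O(~raise_flag → adjourn_session), but O(~raise_flag) is not derivable from the premises, so it does not yield O(adjourn_session).
No other premise forces O(adjourn_session). An ideal world satisfying every premise can still have adjourn_session false, so O(adjourn_session) is not derivable.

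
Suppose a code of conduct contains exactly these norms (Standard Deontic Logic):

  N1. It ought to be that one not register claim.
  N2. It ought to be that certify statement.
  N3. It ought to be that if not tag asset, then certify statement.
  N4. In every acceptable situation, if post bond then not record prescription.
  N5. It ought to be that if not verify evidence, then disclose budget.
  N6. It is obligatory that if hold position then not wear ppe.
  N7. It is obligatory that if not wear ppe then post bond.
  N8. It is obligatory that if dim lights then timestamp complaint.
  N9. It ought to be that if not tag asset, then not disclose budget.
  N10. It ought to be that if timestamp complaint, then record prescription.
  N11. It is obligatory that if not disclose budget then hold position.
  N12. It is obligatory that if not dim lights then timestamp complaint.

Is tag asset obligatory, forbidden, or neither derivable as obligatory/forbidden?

Obligatory

By case analysis on ¬dim_lights: premise 12 gives O(¬dim_lights → timestamp_complaint) and premise 8 gives O(dim_lights → timestamp_complaint), so O(timestamp_complaint) either way.
Applying K to premise 10 (O(timestamp_complaint → record_prescription)) and O(timestamp_complaint) yields O(record_prescription).
Premise 4 is O(post_bond → ¬record_prescription); contrapositively O(record_prescription → ¬post_bond). Since O(record_prescription) holds, K gives O(¬post_bond).
The contrapositive of premise 7 (O(¬wear_ppe → post_bond)) is O(¬post_bond → wear_ppe), and O(¬post_bond) is already established, so O(wear_ppe).
The contrapositive of premise 6 (O(hold_position → ¬wear_ppe)) is O(wear_ppe → ¬hold_position), and O(wear_ppe) is already established, so O(¬hold_position).
The contrapositive of premise 11 (O(¬disclose_budget → hold_position)) is O(¬hold_position → disclose_budget), and O(¬hold_position) is already established, so O(disclose_budget).
The contrapositive of premise 9 (O(¬tag_asset → ¬disclose_budget)) is O(disclose_budget → tag_asset), and O(disclose_budget) is already established, so O(tag_asset).
Premises 1, 2, 3, 5 do not contribute to this derivation.
Hence tag_asset is obligatory.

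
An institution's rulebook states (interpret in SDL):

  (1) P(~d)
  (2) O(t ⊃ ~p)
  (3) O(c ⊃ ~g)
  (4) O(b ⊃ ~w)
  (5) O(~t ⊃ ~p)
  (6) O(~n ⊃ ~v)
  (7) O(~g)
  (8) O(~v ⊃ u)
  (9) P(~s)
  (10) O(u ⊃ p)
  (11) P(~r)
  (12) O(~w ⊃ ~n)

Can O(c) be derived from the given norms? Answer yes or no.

No

Premise 3 is O(c ⊃ ~g); even if O(~g) held, inferring O(c) would be affirming the consequent — invalid.
No other premise forces O(c). An ideal world satisfying every premise can still have c false, so O(c) is not derivable.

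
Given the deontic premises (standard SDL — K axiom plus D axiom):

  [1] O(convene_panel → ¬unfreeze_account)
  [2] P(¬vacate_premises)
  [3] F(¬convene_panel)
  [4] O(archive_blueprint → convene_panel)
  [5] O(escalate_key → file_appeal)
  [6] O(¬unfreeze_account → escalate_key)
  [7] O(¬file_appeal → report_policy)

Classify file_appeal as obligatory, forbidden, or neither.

Obligatory

Premise 3, F(¬convene_panel), is equivalent to O(convene_panel).
With premise 1, O(convene_panel → ¬unfreeze_account), the K-axiom yields O(¬unfreeze_account).
Premise 6 is O(¬unfreeze_account → escalate_key); since O(¬unfreeze_account), deontic closure gives O(escalate_key).
With premise 5, O(escalate_key → file_appeal), the K-axiom yields O(file_appeal).
Premises 2, 4, 7 do not contribute to this derivation.
Hence file_appeal is obligatory.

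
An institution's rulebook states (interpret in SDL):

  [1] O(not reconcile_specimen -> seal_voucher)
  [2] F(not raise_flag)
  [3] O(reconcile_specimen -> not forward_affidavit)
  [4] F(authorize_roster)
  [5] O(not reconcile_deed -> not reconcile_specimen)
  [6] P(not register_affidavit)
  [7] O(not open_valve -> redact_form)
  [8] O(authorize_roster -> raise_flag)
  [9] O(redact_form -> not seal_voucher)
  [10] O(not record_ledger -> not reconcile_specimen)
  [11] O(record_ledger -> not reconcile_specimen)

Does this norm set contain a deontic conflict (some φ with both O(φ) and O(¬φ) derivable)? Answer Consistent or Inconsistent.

Consistent

Premise 8 is O(authorize_roster -> raise_flag); even if O(raise_flag) held, inferring O(authorize_roster) would be affirming the consequent — invalid.
So O(authorize_roster) is not derivable, and the apparent clash with O(not authorize_roster) does not arise.
A world satisfying every obligation exists (e.g. authorize_roster=false, forward_affidavit=false, open_valve=true, raise_flag=true, reconcile_deed=false, reconcile_specimen=false, record_ledger=false, redact_form=false, register_affidavit=false, seal_voucher=true); no atom is both obligatory and forbidden, so the set is consistent.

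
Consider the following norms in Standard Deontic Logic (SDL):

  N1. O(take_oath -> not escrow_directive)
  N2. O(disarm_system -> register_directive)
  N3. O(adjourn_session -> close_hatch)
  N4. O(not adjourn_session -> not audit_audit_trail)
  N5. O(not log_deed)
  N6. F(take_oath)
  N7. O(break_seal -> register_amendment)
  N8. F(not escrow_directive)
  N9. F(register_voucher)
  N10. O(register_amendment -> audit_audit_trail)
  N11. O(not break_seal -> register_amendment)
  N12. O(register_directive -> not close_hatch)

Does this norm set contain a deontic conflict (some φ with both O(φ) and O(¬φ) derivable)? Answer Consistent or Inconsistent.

Consistent

Premise 1 is O(take_oath -> not escrow_directive), but O(take_oath) is not derivable from the premises, so it does not yield O(not escrow_directive).
So O(not escrow_directive) is not derivable, and the apparent clash with O(escrow_directive) does not arise.
A world satisfying every obligation exists (e.g. adjourn_session=true, audit_audit_trail=true, break_seal=false, close_hatch=true, disarm_system=false, escrow_directive=true, log_deed=false, register_amendment=true, register_directive=false, register_voucher=false, take_oath=false); no atom is both obligatory and forbidden, so the set is consistent.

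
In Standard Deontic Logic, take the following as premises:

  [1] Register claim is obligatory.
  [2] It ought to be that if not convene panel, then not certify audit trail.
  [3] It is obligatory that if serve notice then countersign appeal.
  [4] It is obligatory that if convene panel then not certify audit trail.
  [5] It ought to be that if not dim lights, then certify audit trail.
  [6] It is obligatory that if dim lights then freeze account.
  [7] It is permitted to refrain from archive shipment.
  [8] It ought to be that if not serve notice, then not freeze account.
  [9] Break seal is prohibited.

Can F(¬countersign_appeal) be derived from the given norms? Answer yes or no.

Yes

Premises 4 and 2 are O(convene_panel → ¬certify_audit_trail) and O(¬convene_panel → ¬certify_audit_trail); every ideal world satisfies convene_panel or ¬convene_panel, so in either case ¬certify_audit_trail holds — hence O(¬certify_audit_trail).
Premise 5, O(¬dim_lights → certify_audit_trail), contraposes to O(¬certify_audit_trail → dim_lights); with O(¬certify_audit_trail) we get O(dim_lights).
With premise 6, O(dim_lights → freeze_account), the K-axiom yields O(freeze_account).
The contrapositive of premise 8 (O(¬serve_notice → ¬freeze_account)) is O(freeze_account → serve_notice), and O(freeze_account) is already established, so O(serve_notice).
From O(serve_notice) and premise 3, O(serve_notice → countersign_appeal), we obtain O(countersign_appeal).
Premises 1, 7, 9 do not contribute to this derivation.
So O(countersign_appeal) holds, i.e. F(¬countersign_appeal). The claim follows.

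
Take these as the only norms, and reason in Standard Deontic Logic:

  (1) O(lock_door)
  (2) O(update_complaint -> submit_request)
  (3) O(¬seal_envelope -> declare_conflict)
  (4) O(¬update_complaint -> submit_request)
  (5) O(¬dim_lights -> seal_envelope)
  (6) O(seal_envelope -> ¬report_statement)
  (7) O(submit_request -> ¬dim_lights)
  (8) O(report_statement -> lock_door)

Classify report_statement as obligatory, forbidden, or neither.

Premises 4 and 2 cover both cases: O(¬update_complaint -> submit_request) and O(update_complaint -> submit_request). Since ¬update_complaint ∨ update_complaint is a tautology, O(submit_request) follows.
Applying K to premise 7 (O(submit_request -> ¬dim_lights)) and O(submit_request) yields O(¬dim_lights).
With premise 5, O(¬dim_lights -> seal_envelope), the K-axiom yields O(seal_envelope).
With premise 6, O(seal_envelope -> ¬report_statement), the K-axiom yields O(¬report_statement).
Premises 1, 3, 8 do not contribute to this derivation.
Thus O(¬report_statement), which is F(report_statement): report_statement is forbidden.

Forbidden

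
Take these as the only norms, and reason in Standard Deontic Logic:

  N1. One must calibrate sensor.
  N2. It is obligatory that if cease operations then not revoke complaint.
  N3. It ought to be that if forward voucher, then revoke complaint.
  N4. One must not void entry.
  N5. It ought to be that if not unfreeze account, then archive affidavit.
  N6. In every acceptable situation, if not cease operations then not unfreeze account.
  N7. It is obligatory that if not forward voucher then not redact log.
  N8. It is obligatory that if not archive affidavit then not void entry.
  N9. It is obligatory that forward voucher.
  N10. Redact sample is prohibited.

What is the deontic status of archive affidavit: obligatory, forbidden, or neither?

Obligatory

Premise 9 gives O(forward_voucher).
Applying K to premise 3 (O(forward_voucher → revoke_complaint)) and O(forward_voucher) yields O(revoke_complaint).
Premise 2, O(cease_operations → ¬revoke_complaint), contraposes to O(revoke_complaint → ¬cease_operations); with O(revoke_complaint) we get O(¬cease_operations).
With premise 6, O(¬cease_operations → ¬unfreeze_account), the K-axiom yields O(¬unfreeze_account).
Premise 5 is O(¬unfreeze_account → archive_affidavit); since O(¬unfreeze_account), deontic closure gives O(archive_affidavit).
Premises 1, 4, 7, 8, 10 do not contribute to this derivation.
Hence archive_affidavit is obligatory.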